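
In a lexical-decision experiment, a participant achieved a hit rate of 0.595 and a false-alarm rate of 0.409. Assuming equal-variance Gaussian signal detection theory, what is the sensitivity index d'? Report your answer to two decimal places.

z(H) = z(0.595) = 0.240
z(FA) = z(0.409) = -0.230
d' = z(H) − z(FA) = 0.240 − (-0.230) = 0.470

d' = 0.47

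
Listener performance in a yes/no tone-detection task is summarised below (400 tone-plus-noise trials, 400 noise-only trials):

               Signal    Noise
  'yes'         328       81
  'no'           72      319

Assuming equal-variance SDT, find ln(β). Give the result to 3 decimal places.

ln β = -0.072

H = 328/400 = 0.8200
FA = 81/400 = 0.2025
Φ⁻¹(H) = Φ⁻¹(0.8200) = 0.9154
Φ⁻¹(FA) = Φ⁻¹(0.2025) = -0.8327
ln β = −½·[z(H)² − z(FA)²] = −0.5 × (0.8380 − 0.6934) = -0.0723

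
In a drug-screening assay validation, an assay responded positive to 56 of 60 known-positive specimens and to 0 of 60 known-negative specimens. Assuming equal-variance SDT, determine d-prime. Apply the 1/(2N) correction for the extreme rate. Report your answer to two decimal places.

d-prime = 3.90

The false-alarm rate is 0/60 = 0, so apply the 1/(2N) correction: FA → 1/(2·60) = 0.00833.
z(H) = z(0.93333) = 1.501
z(FA) = z(0.00833) = -2.394
d' = 1.501 − (-2.394) = 3.895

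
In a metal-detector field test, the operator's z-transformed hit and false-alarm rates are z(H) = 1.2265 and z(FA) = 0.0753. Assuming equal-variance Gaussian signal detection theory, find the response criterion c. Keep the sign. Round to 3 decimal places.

c = −½·[z(H) + z(FA)] = −½·(1.2265 + 0.0753) = -0.6509

c = -0.651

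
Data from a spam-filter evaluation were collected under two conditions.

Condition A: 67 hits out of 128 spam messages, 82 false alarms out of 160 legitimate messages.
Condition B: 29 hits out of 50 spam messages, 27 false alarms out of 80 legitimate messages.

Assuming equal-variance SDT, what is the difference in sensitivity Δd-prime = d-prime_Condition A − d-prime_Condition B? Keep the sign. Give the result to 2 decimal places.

Condition A: z(0.5234) = 0.059, z(0.5125) = 0.031, d' = 0.028
Condition B: z(0.5800) = 0.202, z(0.3375) = -0.419, d' = 0.621
Δd' = d'_Condition A − d'_Condition B = 0.028 − 0.621 = -0.593
Condition B has the higher sensitivity.

Δd-prime = -0.59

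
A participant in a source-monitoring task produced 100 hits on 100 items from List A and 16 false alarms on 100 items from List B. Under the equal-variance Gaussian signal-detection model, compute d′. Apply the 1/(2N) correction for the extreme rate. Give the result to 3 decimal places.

d′ = 3.570

The hit rate is 100/100 = 1, so apply the 1/(2N) correction: H → 1 − 1/(2·100) = 0.99500.
z(H) = z(0.99500) = 2.5758
z(FA) = z(0.16000) = -0.9945
d' = 2.5758 − (-0.9945) = 3.5703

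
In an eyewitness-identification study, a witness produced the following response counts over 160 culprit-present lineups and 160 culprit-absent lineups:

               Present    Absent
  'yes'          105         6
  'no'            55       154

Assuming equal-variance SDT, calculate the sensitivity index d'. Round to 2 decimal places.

d' = 2.18

H = 105/160 = 0.6562
FA = 6/160 = 0.0375
Φ⁻¹(0.6562) = 0.402, Φ⁻¹(0.0375) = -1.780
d' = z(H) − z(FA) = 0.402 − (-1.780) = 2.182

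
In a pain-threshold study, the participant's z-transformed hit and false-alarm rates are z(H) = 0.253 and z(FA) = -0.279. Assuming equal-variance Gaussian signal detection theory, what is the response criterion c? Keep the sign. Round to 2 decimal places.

c = −½·[z(H) + z(FA)] = −½·(0.253 + (-0.279)) = 0.013

c = 0.01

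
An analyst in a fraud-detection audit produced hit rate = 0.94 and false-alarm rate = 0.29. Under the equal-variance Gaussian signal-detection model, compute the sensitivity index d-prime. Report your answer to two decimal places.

d-prime = 2.11

z(0.94) = 1.555, z(0.29) = -0.553
d' = z(H) − z(FA) = 1.555 − (-0.553) = 2.108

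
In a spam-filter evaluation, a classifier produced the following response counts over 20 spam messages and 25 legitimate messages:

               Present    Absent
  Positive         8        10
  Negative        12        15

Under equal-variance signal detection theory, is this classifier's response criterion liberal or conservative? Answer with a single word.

conservative

z(H) = -0.253, z(FA) = -0.253
c = −½·(z(H) + z(FA)) = 0.253
c > 0 → conservative criterion (biased toward responding “no”).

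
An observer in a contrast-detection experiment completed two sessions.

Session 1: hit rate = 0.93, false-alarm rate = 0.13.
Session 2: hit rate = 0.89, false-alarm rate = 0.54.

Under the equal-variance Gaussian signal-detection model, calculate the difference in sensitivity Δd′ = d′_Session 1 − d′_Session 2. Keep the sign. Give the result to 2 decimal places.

Session 1: z(0.93) = 1.476, z(0.13) = -1.126, d' = 2.602
Session 2: z(0.89) = 1.227, z(0.54) = 0.100, d' = 1.127
Δd' = d'_Session 1 − d'_Session 2 = 2.602 − 1.127 = 1.475
Session 1 has the higher sensitivity.

Δd′ = 1.48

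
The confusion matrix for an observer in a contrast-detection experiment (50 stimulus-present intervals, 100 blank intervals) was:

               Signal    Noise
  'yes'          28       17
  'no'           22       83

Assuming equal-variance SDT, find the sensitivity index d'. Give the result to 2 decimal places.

d' = 1.11

H = 28/50 = 0.5600
FA = 17/100 = 0.1700
z(0.5600) = 0.1510, z(0.1700) = -0.9542
d' = z(H) − z(FA) = 0.1510 − (-0.9542) = 1.1052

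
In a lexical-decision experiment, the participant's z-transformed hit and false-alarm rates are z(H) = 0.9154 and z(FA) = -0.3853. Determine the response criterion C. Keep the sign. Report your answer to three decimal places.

C = -0.265

c = −½·[z(H) + z(FA)] = −½·(0.9154 + (-0.3853)) = -0.26505
c < 0: the participant has a liberal response bias.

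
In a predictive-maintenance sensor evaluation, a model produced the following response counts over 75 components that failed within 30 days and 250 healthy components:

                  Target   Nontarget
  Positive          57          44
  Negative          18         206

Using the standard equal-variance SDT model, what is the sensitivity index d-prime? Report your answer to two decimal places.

d-prime = 1.64

H = 57/75 = 0.7600
FA = 44/250 = 0.1760
Φ⁻¹(0.7600) = 0.7063, Φ⁻¹(0.1760) = -0.9307
d' = z(H) − z(FA) = 0.7063 − (-0.9307) = 1.6370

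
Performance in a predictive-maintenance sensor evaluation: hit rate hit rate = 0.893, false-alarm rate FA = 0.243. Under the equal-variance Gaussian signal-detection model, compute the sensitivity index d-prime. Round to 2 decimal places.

Φ⁻¹(H) = 1.2426
Φ⁻¹(FA) = -0.6967
d' = z(H) − z(FA) = 1.2426 − (-0.6967) = 1.9393

d-prime = 1.94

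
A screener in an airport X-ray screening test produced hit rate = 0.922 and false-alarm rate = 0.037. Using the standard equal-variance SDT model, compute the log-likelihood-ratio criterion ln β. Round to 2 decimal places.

ln β = 0.59

Φ⁻¹(H) = Φ⁻¹(0.922) = 1.419
Φ⁻¹(FA) = Φ⁻¹(0.037) = -1.787
ln β = −½·[z(H)² − z(FA)²] = −0.5 × (2.014 − 3.193) = 0.5895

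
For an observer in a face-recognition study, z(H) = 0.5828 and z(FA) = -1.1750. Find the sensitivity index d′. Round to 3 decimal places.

d' = z(H) − z(FA) = 0.5828 − (-1.1750) = 1.7578

d′ = 1.758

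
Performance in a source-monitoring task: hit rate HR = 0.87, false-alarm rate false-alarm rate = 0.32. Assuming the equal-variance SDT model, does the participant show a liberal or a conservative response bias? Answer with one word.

z(H) = 1.126, z(FA) = -0.468
c = −½·(z(H) + z(FA)) = -0.329
c < 0 → liberal criterion (biased toward responding “yes”).

liberal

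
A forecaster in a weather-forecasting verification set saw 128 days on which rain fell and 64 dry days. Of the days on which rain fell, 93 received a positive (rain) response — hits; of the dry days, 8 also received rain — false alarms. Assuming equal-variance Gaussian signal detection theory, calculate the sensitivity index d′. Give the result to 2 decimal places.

H = 93/128 = 0.7266
FA = 8/64 = 0.1250
z(H) = 0.603
z(FA) = -1.150
d' = z(H) − z(FA) = 0.603 − (-1.150) = 1.753

d′ = 1.75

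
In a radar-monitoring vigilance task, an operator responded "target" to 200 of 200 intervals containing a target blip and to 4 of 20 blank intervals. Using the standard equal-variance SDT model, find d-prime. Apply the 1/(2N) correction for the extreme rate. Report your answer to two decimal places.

d-prime = 3.65

The hit rate is 200/200 = 1, so apply the 1/(2N) correction: H → 1 − 1/(2·200) = 0.99750.
z(H) = z(0.99750) = 2.807
z(FA) = z(0.20000) = -0.842
d' = 2.807 − (-0.842) = 3.649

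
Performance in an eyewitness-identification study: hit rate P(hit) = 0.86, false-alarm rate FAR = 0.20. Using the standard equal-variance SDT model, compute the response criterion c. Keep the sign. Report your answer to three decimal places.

c = -0.119

z(0.86) = 1.0803, z(0.20) = -0.8416
c = −½·[z(H) + z(FA)] = −0.5 × (1.0803 + (-0.8416)) = -0.11935
c < 0: the witness has a liberal response bias.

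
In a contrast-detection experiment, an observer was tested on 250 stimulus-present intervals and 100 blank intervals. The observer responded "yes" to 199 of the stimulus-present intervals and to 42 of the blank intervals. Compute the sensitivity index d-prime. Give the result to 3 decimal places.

H = 199/250 = 0.7960
FA = 42/100 = 0.4200
Φ⁻¹(H) = Φ⁻¹(0.7960) = 0.8274
Φ⁻¹(FA) = Φ⁻¹(0.4200) = -0.2019
d' = z(H) − z(FA) = 0.8274 − (-0.2019) = 1.0293

d-prime = 1.029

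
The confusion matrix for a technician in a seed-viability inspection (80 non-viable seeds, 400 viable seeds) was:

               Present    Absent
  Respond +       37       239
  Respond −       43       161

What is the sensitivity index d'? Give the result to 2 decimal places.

d' = -0.34

H = 37/80 = 0.4625
FA = 239/400 = 0.5975
Φ⁻¹(H) = -0.094
Φ⁻¹(FA) = 0.247
d' = z(H) − z(FA) = -0.094 − 0.247 = -0.341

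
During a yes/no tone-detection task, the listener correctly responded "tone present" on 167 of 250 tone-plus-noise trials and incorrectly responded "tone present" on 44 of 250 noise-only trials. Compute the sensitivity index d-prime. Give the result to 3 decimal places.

d-prime = 1.365

H = 167/250 = 0.6680
FA = 44/250 = 0.1760
z(0.6680) = 0.4344, z(0.1760) = -0.9307
d' = z(H) − z(FA) = 0.4344 − (-0.9307) = 1.3651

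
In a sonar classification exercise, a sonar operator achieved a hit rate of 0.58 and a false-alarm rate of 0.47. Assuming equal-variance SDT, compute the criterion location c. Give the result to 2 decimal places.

z(H) = z(0.58) = 0.2019
z(FA) = z(0.47) = -0.0753
c = −½·[z(H) + z(FA)] = −0.5 × (0.2019 + (-0.0753)) = -0.0633

c = -0.06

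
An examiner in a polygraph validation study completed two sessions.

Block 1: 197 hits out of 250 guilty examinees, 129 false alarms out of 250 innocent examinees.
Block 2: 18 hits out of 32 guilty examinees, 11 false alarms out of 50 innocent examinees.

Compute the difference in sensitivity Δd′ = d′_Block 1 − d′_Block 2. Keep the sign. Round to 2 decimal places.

Δd′ = -0.17

Block 1: z(0.7880) = 0.800, z(0.5160) = 0.040, d' = 0.760
Block 2: z(0.5625) = 0.157, z(0.2200) = -0.772, d' = 0.929
Δd' = d'_Block 1 − d'_Block 2 = 0.760 − 0.929 = -0.169
Block 2 has the higher sensitivity.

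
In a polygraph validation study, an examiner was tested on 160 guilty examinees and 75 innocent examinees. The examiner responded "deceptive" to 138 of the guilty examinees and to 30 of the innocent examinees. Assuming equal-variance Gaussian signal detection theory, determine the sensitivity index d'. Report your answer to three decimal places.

H = 138/160 = 0.8625
FA = 30/75 = 0.4000
z(H) = 1.0916
z(FA) = -0.2533
d' = z(H) − z(FA) = 1.0916 − (-0.2533) = 1.3449

d' = 1.345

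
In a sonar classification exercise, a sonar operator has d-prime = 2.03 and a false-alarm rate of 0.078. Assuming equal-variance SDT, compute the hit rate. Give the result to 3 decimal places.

z(false-alarm rate) = z(0.078) = -1.4187
z(H) = z(FA) + d' = -1.4187 + 2.03 = 0.6113
hit rate = Φ(0.6113) = 0.7295

hit rate = 0.730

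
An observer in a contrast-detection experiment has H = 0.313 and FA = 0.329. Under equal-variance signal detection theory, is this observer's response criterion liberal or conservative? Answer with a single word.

conservative

z(H) = -0.487, z(FA) = -0.443
c = −½·(z(H) + z(FA)) = 0.465
c > 0 → conservative criterion (biased toward responding “no”).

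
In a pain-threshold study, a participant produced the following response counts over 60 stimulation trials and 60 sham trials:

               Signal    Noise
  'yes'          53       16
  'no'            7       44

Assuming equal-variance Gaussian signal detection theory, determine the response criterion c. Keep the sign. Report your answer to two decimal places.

H = 53/60 = 0.8833
FA = 16/60 = 0.2667
z(H) = 1.192
z(FA) = -0.623
c = −½·[z(H) + z(FA)] = −0.5 × (1.192 + (-0.623)) = -0.2845

c = -0.28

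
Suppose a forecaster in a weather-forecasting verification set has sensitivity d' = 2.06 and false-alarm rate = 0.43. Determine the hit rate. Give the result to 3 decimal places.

z(false-alarm rate) = z(0.43) = -0.1764
z(H) = z(FA) + d' = -0.1764 + 2.06 = 1.8836
hit rate = Φ(1.8836) = 0.9702

hit rate = 0.970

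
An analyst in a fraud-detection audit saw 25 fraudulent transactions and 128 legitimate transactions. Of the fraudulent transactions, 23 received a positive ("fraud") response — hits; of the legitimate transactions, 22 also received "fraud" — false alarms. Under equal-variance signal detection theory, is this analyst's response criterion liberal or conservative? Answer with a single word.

z(H) = 1.405, z(FA) = -0.947
c = −½·(z(H) + z(FA)) = -0.229
c < 0 → liberal criterion (biased toward responding “yes”).

liberal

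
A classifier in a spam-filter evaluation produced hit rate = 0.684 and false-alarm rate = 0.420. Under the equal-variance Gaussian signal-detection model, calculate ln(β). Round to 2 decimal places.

ln β = -0.09

z(H) = z(0.684) = 0.479
z(FA) = z(0.420) = -0.202
ln β = −½·[z(H)² − z(FA)²] = −0.5 × (0.229 − 0.041) = -0.094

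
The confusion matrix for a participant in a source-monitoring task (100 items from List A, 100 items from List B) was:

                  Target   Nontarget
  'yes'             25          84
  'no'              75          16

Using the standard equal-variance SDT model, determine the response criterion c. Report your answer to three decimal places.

c = -0.160

H = 25/100 = 0.2500
FA = 84/100 = 0.8400
Φ⁻¹(0.2500) = -0.6745, Φ⁻¹(0.8400) = 0.9945
c = −½·[z(H) + z(FA)] = −0.5 × (-0.6745 + 0.9945) = -0.1600
c < 0: the participant has a liberal response bias.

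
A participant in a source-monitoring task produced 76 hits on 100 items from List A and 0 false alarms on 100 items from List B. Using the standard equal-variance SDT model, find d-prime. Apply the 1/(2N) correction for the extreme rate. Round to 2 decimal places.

The false-alarm rate is 0/100 = 0, so apply the 1/(2N) correction: FA → 1/(2·100) = 0.00500.
z(H) = z(0.76000) = 0.706
z(FA) = z(0.00500) = -2.576
d' = 0.706 − (-2.576) = 3.282

d-prime = 3.28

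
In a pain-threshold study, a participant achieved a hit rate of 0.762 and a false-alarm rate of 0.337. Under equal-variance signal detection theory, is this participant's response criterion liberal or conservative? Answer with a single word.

z(H) = 0.713, z(FA) = -0.421
c = −½·(z(H) + z(FA)) = -0.146
c < 0 → liberal criterion (biased toward responding “yes”).

liberal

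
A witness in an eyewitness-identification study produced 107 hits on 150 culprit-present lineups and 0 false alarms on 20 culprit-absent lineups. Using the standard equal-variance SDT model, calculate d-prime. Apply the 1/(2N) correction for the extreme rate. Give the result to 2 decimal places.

The false-alarm rate is 0/20 = 0, so apply the 1/(2N) correction: FA → 1/(2·20) = 0.02500.
z(H) = z(0.71333) = 0.563
z(FA) = z(0.02500) = -1.960
d' = 0.563 − (-1.960) = 2.523

d-prime = 2.52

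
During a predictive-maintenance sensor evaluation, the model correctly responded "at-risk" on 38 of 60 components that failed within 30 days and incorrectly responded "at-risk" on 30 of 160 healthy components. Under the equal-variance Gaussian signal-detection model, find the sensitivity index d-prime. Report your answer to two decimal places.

d-prime = 1.23

H = 38/60 = 0.6333
FA = 30/160 = 0.1875
z(H) = 0.3406
z(FA) = -0.8871
d' = z(H) − z(FA) = 0.3406 − (-0.8871) = 1.2277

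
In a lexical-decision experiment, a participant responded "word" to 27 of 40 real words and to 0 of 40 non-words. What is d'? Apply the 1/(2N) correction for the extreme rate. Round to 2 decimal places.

d' = 2.70

The false-alarm rate is 0/40 = 0, so apply the 1/(2N) correction: FA → 1/(2·40) = 0.01250.
z(H) = z(0.67500) = 0.454
z(FA) = z(0.01250) = -2.241
d' = 0.454 − (-2.241) = 2.695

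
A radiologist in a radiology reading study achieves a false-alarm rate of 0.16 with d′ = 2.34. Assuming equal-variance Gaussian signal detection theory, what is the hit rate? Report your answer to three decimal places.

hit rate = 0.911

z(false-alarm rate) = z(0.16) = -0.9945
z(H) = z(FA) + d' = -0.9945 + 2.34 = 1.3455
hit rate = Φ(1.3455) = 0.9108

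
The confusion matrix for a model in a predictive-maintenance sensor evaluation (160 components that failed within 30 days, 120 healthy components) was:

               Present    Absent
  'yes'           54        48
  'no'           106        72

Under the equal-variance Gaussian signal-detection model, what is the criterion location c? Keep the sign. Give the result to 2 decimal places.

c = 0.34

H = 54/160 = 0.3375
FA = 48/120 = 0.4000
z(0.3375) = -0.4193, z(0.4000) = -0.2533
c = −½·[z(H) + z(FA)] = −0.5 × (-0.4193 + (-0.2533)) = 0.3363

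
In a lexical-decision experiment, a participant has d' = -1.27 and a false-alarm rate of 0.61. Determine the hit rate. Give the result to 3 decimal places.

z(false-alarm rate) = z(0.61) = 0.2793
z(H) = z(FA) + d' = 0.2793 + (-1.27) = -0.9907
hit rate = Φ(-0.9907) = 0.1609

hit rate = 0.161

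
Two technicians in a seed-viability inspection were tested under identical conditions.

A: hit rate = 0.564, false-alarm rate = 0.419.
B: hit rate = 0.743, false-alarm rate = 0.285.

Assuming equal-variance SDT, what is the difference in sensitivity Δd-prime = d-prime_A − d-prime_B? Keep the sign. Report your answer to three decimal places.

A: z(0.564) = 0.1611, z(0.419) = -0.2045, d' = 0.3656
B: z(0.743) = 0.6526, z(0.285) = -0.5681, d' = 1.2207
Δd' = d'_A − d'_B = 0.3656 − 1.2207 = -0.8551
B has the higher sensitivity.

Δd-prime = -0.855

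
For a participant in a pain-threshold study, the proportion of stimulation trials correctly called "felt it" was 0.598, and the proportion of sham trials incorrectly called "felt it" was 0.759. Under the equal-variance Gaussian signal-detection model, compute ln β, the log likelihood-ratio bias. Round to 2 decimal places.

ln β = 0.22

z(H) = z(0.598) = 0.248
z(FA) = z(0.759) = 0.703
ln β = −½·[z(H)² − z(FA)²] = −0.5 × (0.062 − 0.494) = 0.216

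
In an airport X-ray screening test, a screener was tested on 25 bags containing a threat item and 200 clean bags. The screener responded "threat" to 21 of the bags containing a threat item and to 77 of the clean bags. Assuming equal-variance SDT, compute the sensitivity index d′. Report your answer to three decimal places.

H = 21/25 = 0.8400
FA = 77/200 = 0.3850
z(H) = 0.9945
z(FA) = -0.2924
d' = z(H) − z(FA) = 0.9945 − (-0.2924) = 1.2869

d′ = 1.287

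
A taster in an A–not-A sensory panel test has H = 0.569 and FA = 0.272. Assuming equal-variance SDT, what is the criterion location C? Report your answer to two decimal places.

Φ⁻¹(H) = 0.174
Φ⁻¹(FA) = -0.607
c = −½·[z(H) + z(FA)] = −0.5 × (0.174 + (-0.607)) = 0.2165

C = 0.22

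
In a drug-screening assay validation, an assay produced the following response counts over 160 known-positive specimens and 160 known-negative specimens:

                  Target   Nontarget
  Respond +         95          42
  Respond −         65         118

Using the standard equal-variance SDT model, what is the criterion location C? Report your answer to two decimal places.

C = 0.20

H = 95/160 = 0.5938
FA = 42/160 = 0.2625
z(H) = z(0.5938) = 0.2373
z(FA) = z(0.2625) = -0.6357
c = −½·[z(H) + z(FA)] = −0.5 × (0.2373 + (-0.6357)) = 0.1992
c > 0: the assay has a conservative response bias.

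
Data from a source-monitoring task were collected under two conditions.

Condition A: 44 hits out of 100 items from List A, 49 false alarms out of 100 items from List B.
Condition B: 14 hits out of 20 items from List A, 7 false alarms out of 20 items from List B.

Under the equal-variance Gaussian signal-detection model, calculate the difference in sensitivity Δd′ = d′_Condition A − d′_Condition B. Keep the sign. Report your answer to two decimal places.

Δd′ = -1.04

Condition A: z(0.4400) = -0.151, z(0.4900) = -0.025, d' = -0.126
Condition B: z(0.7000) = 0.524, z(0.3500) = -0.385, d' = 0.909
Δd' = d'_Condition A − d'_Condition B = -0.126 − 0.909 = -1.035
Condition B has the higher sensitivity.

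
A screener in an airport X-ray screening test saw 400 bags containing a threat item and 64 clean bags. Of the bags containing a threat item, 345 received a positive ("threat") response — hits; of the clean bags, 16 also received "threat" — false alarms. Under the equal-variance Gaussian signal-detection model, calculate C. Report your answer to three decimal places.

C = -0.209

H = 345/400 = 0.8625
FA = 16/64 = 0.2500
z(0.8625) = 1.0916, z(0.2500) = -0.6745
c = −½·[z(H) + z(FA)] = −0.5 × (1.0916 + (-0.6745)) = -0.20855
c < 0: the screener has a liberal response bias.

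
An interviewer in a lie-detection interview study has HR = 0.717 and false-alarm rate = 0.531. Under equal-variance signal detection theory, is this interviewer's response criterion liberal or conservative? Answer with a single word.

liberal

z(H) = 0.574, z(FA) = 0.078
c = −½·(z(H) + z(FA)) = -0.326
c < 0 → liberal criterion (biased toward responding “yes”).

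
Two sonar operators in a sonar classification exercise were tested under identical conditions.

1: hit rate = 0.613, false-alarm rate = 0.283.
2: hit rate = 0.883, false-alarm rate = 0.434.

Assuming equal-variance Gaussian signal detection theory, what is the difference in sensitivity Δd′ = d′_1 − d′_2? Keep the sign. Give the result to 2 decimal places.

1: z(0.613) = 0.287, z(0.283) = -0.574, d' = 0.861
2: z(0.883) = 1.190, z(0.434) = -0.166, d' = 1.356
Δd' = d'_1 − d'_2 = 0.861 − 1.356 = -0.495
2 has the higher sensitivity.

Δd′ = -0.50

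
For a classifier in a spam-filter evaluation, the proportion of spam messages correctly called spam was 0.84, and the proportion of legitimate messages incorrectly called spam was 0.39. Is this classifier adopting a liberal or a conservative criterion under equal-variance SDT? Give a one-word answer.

z(H) = 0.994, z(FA) = -0.279
c = −½·(z(H) + z(FA)) = -0.3575
c < 0 → liberal criterion (biased toward responding “yes”).

liberal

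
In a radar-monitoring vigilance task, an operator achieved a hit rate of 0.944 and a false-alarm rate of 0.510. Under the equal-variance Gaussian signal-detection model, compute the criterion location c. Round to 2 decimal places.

z(0.944) = 1.589, z(0.510) = 0.025
c = −½·[z(H) + z(FA)] = −0.5 × (1.589 + 0.025) = -0.807

c = -0.81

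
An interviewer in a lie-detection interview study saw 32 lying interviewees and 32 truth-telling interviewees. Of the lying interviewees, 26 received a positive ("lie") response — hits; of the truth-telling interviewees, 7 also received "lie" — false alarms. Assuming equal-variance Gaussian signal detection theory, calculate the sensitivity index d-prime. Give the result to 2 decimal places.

d-prime = 1.66

H = 26/32 = 0.8125
FA = 7/32 = 0.2188
z(0.8125) = 0.887, z(0.2188) = -0.776
d' = z(H) − z(FA) = 0.887 − (-0.776) = 1.663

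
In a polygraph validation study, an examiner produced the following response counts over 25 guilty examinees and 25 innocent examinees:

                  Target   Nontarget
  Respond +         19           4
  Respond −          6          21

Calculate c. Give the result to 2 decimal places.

c = 0.14

H = 19/25 = 0.7600
FA = 4/25 = 0.1600
z(H) = 0.706
z(FA) = -0.994
c = −½·[z(H) + z(FA)] = −0.5 × (0.706 + (-0.994)) = 0.144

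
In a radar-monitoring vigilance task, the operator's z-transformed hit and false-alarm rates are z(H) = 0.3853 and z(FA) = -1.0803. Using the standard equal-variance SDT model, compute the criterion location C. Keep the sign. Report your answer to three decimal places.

C = 0.348

c = −½·[z(H) + z(FA)] = −½·(0.3853 + (-1.0803)) = 0.3475
c > 0: the operator has a conservative response bias.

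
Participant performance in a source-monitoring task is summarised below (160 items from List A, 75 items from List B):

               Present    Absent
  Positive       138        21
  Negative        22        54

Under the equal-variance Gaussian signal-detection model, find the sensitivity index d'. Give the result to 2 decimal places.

H = 138/160 = 0.8625
FA = 21/75 = 0.2800
Φ⁻¹(H) = Φ⁻¹(0.8625) = 1.0916
Φ⁻¹(FA) = Φ⁻¹(0.2800) = -0.5828
d' = z(H) − z(FA) = 1.0916 − (-0.5828) = 1.6744

d' = 1.67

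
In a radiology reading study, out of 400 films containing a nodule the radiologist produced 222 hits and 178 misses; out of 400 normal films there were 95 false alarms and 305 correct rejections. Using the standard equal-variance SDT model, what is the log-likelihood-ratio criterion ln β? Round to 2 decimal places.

H = 222/400 = 0.5550
FA = 95/400 = 0.2375
z(H) = 0.138
z(FA) = -0.714
ln β = −½·[z(H)² − z(FA)²] = −0.5 × (0.019 − 0.510) = 0.2455

ln β = 0.25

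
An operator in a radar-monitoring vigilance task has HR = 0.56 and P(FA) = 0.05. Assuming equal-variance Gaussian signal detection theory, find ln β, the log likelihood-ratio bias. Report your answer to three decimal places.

Φ⁻¹(H) = 0.1510
Φ⁻¹(FA) = -1.6449
ln β = −½·[z(H)² − z(FA)²] = −0.5 × (0.0228 − 2.7057) = 1.34145

ln β = 1.341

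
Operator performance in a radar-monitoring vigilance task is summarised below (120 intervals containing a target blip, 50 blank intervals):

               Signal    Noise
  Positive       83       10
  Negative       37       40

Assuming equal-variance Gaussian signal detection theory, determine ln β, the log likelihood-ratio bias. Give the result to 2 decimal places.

H = 83/120 = 0.6917
FA = 10/50 = 0.2000
z(0.6917) = 0.501, z(0.2000) = -0.842
ln β = −½·[z(H)² − z(FA)²] = −0.5 × (0.251 − 0.709) = 0.229

ln β = 0.23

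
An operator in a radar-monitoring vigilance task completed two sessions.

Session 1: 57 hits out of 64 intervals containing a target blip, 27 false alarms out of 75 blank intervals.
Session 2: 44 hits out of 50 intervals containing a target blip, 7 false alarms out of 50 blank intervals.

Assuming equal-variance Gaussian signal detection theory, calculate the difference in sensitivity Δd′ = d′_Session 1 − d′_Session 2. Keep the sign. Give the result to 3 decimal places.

Δd′ = -0.667

Session 1: z(0.8906) = 1.2297, z(0.3600) = -0.3585, d' = 1.5882
Session 2: z(0.8800) = 1.1750, z(0.1400) = -1.0803, d' = 2.2553
Δd' = d'_Session 1 − d'_Session 2 = 1.5882 − 2.2553 = -0.6671
Session 2 has the higher sensitivity.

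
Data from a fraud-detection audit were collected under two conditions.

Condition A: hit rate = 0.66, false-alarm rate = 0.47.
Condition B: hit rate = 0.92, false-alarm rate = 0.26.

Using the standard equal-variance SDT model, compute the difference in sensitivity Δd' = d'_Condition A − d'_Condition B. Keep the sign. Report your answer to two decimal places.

Condition A: z(0.66) = 0.412, z(0.47) = -0.075, d' = 0.487
Condition B: z(0.92) = 1.405, z(0.26) = -0.643, d' = 2.048
Δd' = d'_Condition A − d'_Condition B = 0.487 − 2.048 = -1.561
Condition B has the higher sensitivity.

Δd' = -1.56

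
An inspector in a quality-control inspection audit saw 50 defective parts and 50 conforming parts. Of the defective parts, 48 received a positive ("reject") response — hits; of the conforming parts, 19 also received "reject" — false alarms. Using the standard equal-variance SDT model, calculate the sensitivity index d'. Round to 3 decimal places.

H = 48/50 = 0.9600
FA = 19/50 = 0.3800
z(H) = 1.7507
z(FA) = -0.3055
d' = z(H) − z(FA) = 1.7507 − (-0.3055) = 2.0562

d' = 2.056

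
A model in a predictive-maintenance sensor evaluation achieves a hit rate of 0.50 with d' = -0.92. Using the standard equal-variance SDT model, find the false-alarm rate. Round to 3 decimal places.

z(hit rate) = z(0.50) = 0.0000
z(FA) = z(H) − d' = 0.0000 − (-0.92) = 0.9200
false-alarm rate = Φ(0.9200) = 0.8212

false-alarm rate = 0.821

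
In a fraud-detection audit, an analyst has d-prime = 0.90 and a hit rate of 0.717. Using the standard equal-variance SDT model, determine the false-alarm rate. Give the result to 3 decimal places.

z(hit rate) = z(0.717) = 0.5740
z(FA) = z(H) − d' = 0.5740 − 0.90 = -0.3260
false-alarm rate = Φ(-0.3260) = 0.3722

false-alarm rate = 0.372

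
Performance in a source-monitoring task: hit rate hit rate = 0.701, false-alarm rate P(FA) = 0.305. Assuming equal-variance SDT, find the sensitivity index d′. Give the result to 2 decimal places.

d′ = 1.04

Φ⁻¹(H) = Φ⁻¹(0.701) = 0.5273
Φ⁻¹(FA) = Φ⁻¹(0.305) = -0.5101
d' = z(H) − z(FA) = 0.5273 − (-0.5101) = 1.0374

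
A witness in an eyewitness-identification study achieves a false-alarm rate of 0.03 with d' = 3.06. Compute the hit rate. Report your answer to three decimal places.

z(false-alarm rate) = z(0.03) = -1.8808
z(H) = z(FA) + d' = -1.8808 + 3.06 = 1.1792
hit rate = Φ(1.1792) = 0.8808

hit rate = 0.881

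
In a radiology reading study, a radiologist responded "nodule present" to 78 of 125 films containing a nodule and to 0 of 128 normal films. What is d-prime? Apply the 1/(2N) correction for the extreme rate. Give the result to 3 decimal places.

The false-alarm rate is 0/128 = 0, so apply the 1/(2N) correction: FA → 1/(2·128) = 0.00391.
z(H) = z(0.62400) = 0.3160
z(FA) = z(0.00391) = -2.6597
d' = 0.3160 − (-2.6597) = 2.9757

d-prime = 2.976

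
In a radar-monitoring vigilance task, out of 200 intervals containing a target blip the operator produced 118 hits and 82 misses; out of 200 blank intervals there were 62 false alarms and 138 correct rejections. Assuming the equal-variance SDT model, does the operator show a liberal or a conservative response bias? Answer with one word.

conservative

z(H) = 0.228, z(FA) = -0.496
c = −½·(z(H) + z(FA)) = 0.134
c > 0 → conservative criterion (biased toward responding “no”).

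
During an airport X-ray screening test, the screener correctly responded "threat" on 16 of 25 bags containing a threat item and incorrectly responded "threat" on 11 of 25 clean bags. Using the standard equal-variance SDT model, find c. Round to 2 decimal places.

H = 16/25 = 0.6400
FA = 11/25 = 0.4400
z(H) = 0.3585
z(FA) = -0.1510
c = −½·[z(H) + z(FA)] = −0.5 × (0.3585 + (-0.1510)) = -0.10375

c = -0.10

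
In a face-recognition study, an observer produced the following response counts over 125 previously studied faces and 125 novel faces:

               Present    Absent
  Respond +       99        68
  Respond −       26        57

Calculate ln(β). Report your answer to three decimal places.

ln β = -0.325

H = 99/125 = 0.7920
FA = 68/125 = 0.5440
z(H) = 0.8134
z(FA) = 0.1105
ln β = −½·[z(H)² − z(FA)²] = −0.5 × (0.6616 − 0.0122) = -0.3247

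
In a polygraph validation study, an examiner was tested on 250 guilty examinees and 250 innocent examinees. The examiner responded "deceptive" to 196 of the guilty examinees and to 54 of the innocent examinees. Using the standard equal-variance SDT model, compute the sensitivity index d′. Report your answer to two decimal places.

H = 196/250 = 0.7840
FA = 54/250 = 0.2160
z(H) = 0.786
z(FA) = -0.786
d' = z(H) − z(FA) = 0.786 − (-0.786) = 1.572

d′ = 1.57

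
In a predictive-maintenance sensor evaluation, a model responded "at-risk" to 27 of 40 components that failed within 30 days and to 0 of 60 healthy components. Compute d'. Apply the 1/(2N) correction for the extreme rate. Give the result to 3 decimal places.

d' = 2.848

The false-alarm rate is 0/60 = 0, so apply the 1/(2N) correction: FA → 1/(2·60) = 0.00833.
z(H) = z(0.67500) = 0.4538
z(FA) = z(0.00833) = -2.3941
d' = 0.4538 − (-2.3941) = 2.8479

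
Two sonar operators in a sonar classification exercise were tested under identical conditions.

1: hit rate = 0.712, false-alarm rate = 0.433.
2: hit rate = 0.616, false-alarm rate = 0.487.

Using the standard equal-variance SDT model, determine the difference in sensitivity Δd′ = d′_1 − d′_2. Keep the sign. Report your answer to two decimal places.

1: z(0.712) = 0.559, z(0.433) = -0.169, d' = 0.728
2: z(0.616) = 0.295, z(0.487) = -0.033, d' = 0.328
Δd' = d'_1 − d'_2 = 0.728 − 0.328 = 0.400
1 has the higher sensitivity.

Δd′ = 0.40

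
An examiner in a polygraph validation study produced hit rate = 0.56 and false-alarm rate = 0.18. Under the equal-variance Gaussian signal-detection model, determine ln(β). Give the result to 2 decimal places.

ln β = 0.41

Φ⁻¹(H) = Φ⁻¹(0.56) = 0.151
Φ⁻¹(FA) = Φ⁻¹(0.18) = -0.915
ln β = −½·[z(H)² − z(FA)²] = −0.5 × (0.023 − 0.837) = 0.407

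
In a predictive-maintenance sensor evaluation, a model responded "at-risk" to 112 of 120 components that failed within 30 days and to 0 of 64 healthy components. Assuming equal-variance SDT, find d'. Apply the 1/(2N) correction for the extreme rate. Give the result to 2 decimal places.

The false-alarm rate is 0/64 = 0, so apply the 1/(2N) correction: FA → 1/(2·64) = 0.00781.
z(H) = z(0.93333) = 1.501
z(FA) = z(0.00781) = -2.418
d' = 1.501 − (-2.418) = 3.919

d' = 3.92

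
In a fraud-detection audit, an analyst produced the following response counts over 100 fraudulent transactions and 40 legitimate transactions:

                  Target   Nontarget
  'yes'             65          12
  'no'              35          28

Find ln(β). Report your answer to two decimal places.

H = 65/100 = 0.6500
FA = 12/40 = 0.3000
z(H) = 0.385
z(FA) = -0.524
ln β = −½·[z(H)² − z(FA)²] = −0.5 × (0.148 − 0.275) = 0.0635

ln β = 0.06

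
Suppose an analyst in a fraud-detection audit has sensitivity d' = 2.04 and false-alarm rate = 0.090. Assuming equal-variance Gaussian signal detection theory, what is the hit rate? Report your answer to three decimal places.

z(false-alarm rate) = z(0.090) = -1.3408
z(H) = z(FA) + d' = -1.3408 + 2.04 = 0.6992
hit rate = Φ(0.6992) = 0.7578

hit rate = 0.758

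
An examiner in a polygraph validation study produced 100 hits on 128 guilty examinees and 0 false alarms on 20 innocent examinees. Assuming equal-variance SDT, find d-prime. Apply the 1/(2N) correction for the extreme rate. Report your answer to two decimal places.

The false-alarm rate is 0/20 = 0, so apply the 1/(2N) correction: FA → 1/(2·20) = 0.02500.
z(H) = z(0.78125) = 0.776
z(FA) = z(0.02500) = -1.960
d' = 0.776 − (-1.960) = 2.736

d-prime = 2.74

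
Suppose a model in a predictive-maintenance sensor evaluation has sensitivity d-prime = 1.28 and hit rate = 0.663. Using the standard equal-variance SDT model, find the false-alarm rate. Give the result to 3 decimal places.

false-alarm rate = 0.195

z(hit rate) = z(0.663) = 0.4207
z(FA) = z(H) − d' = 0.4207 − 1.28 = -0.8593
false-alarm rate = Φ(-0.8593) = 0.1951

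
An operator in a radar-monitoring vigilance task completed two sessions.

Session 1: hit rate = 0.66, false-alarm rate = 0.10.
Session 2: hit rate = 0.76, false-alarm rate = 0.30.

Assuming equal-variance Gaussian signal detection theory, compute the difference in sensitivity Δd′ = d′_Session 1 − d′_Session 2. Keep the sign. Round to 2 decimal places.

Session 1: z(0.66) = 0.412, z(0.10) = -1.282, d' = 1.694
Session 2: z(0.76) = 0.706, z(0.30) = -0.524, d' = 1.230
Δd' = d'_Session 1 − d'_Session 2 = 1.694 − 1.230 = 0.464
Session 1 has the higher sensitivity.

Δd′ = 0.46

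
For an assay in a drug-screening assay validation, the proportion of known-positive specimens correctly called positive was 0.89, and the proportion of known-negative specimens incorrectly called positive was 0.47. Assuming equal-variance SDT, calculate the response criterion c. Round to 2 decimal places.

c = -0.58

Φ⁻¹(0.89) = 1.227, Φ⁻¹(0.47) = -0.075
c = −½·[z(H) + z(FA)] = −0.5 × (1.227 + (-0.075)) = -0.576
c < 0: the assay has a liberal response bias.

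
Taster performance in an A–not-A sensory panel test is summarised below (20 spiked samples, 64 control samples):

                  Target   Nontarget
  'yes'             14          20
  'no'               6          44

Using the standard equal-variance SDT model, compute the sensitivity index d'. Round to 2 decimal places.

H = 14/20 = 0.7000
FA = 20/64 = 0.3125
z(H) = 0.5244
z(FA) = -0.4888
d' = z(H) − z(FA) = 0.5244 − (-0.4888) = 1.0132

d' = 1.01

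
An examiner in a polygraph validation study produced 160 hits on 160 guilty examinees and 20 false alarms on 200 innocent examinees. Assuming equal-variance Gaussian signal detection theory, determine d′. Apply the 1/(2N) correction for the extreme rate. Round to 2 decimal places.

d′ = 4.02

The hit rate is 160/160 = 1, so apply the 1/(2N) correction: H → 1 − 1/(2·160) = 0.99687.
z(H) = z(0.99687) = 2.734
z(FA) = z(0.10000) = -1.282
d' = 2.734 − (-1.282) = 4.016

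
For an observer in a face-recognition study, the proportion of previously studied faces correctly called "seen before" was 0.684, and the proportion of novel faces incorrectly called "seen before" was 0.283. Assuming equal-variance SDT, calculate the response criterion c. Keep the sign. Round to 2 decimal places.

Φ⁻¹(H) = 0.4789
Φ⁻¹(FA) = -0.5740
c = −½·[z(H) + z(FA)] = −0.5 × (0.4789 + (-0.5740)) = 0.04755

c = 0.05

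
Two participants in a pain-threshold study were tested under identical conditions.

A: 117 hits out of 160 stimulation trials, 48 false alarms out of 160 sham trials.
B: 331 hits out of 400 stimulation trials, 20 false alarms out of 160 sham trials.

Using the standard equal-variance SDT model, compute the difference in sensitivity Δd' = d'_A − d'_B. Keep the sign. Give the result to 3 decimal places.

Δd' = -0.954

A: z(0.7312) = 0.6164, z(0.3000) = -0.5244, d' = 1.1408
B: z(0.8275) = 0.9443, z(0.1250) = -1.1503, d' = 2.0946
Δd' = d'_A − d'_B = 1.1408 − 2.0946 = -0.9538
B has the higher sensitivity.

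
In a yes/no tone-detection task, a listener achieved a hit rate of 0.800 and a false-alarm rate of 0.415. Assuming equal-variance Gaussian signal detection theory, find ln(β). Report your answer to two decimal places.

ln β = -0.33

z(H) = z(0.800) = 0.842
z(FA) = z(0.415) = -0.215
ln β = −½·[z(H)² − z(FA)²] = −0.5 × (0.709 − 0.046) = -0.3315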